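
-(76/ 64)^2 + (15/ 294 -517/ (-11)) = 572519/ 12544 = 45.64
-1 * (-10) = 10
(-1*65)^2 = 4225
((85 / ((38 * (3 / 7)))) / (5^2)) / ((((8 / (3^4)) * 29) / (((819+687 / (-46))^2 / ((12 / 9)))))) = 13186519910991 / 373093120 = 35343.78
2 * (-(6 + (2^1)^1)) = -16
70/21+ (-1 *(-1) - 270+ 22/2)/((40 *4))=413/240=1.72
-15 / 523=-0.03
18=18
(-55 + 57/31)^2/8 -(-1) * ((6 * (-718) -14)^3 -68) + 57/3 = -77584983779929/961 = -80733593943.73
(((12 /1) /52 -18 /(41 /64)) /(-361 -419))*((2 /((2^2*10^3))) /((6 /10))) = 0.00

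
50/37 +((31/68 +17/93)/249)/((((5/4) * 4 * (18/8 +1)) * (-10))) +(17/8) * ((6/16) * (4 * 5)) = 17.29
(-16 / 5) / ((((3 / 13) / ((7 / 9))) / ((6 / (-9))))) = 2912 / 405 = 7.19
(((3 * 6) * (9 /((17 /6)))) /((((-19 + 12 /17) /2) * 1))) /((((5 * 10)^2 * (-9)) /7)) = 378 /194375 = 0.00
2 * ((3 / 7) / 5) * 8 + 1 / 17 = 851 / 595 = 1.43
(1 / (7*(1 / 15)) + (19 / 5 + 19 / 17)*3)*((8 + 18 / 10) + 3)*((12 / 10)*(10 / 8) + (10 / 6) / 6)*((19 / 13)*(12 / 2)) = 130394112 / 38675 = 3371.53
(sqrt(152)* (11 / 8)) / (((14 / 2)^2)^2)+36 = 11* sqrt(38) / 9604+36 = 36.01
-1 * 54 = -54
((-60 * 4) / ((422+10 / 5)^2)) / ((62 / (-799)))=11985 / 696632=0.02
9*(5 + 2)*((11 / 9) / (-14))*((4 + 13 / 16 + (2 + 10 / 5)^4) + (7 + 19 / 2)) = -48807 / 32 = -1525.22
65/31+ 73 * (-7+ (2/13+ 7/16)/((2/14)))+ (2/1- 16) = -220.73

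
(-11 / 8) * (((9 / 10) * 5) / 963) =-11 / 1712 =-0.01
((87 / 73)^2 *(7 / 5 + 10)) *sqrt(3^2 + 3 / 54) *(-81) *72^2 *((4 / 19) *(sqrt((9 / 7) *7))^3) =-116298831.78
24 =24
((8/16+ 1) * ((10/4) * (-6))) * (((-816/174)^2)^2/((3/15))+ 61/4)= -54757.82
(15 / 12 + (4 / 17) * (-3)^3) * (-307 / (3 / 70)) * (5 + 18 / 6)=14914060 / 51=292432.55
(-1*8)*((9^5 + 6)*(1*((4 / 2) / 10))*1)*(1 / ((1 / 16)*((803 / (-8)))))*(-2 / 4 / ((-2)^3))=755904 / 803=941.35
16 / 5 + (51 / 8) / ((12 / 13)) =1617 / 160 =10.11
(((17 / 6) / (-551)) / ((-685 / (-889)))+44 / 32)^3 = 1904273822141597752327 / 743293330893451584000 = 2.56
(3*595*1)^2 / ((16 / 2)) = 3186225 / 8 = 398278.12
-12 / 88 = -3 / 22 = -0.14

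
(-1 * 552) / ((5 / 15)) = -1656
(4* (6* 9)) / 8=27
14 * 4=56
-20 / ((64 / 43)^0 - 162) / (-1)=-20 / 161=-0.12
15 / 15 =1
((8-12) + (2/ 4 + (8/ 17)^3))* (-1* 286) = 971.19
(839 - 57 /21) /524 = 2927 /1834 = 1.60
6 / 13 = 0.46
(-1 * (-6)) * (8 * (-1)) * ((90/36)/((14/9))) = -540/7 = -77.14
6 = 6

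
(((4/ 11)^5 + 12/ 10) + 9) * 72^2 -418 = 42269253074/ 805255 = 52491.76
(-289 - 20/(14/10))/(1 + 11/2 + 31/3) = -12738/707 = -18.02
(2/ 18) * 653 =653/ 9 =72.56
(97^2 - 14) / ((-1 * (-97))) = 96.86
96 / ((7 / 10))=960 / 7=137.14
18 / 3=6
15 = 15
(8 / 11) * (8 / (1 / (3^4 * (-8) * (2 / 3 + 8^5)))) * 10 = -13589821440 / 11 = -1235438312.73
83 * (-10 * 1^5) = -830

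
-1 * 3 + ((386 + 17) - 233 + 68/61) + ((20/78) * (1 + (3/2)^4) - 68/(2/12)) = -4535911/19032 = -238.33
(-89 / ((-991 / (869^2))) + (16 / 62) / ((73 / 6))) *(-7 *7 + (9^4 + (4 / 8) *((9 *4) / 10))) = 990714841793011 / 2242633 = 441764141.43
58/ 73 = 0.79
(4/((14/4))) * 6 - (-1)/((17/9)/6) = 1194/119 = 10.03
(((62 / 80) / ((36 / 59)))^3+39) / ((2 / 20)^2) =122571821789 / 29859840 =4104.91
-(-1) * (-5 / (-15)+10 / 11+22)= 767 / 33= 23.24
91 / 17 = 5.35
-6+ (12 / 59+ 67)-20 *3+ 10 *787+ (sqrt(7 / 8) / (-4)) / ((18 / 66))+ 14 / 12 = 7871.51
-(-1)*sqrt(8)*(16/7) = 32*sqrt(2)/7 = 6.46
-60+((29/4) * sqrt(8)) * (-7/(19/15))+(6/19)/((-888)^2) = -173.32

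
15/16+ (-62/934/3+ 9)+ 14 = 536087/22416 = 23.92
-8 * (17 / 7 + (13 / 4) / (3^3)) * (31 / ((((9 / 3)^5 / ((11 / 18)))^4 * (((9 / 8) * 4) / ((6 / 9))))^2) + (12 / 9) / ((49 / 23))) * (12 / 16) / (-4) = 360733156975844612344379818856332585 / 150752454446122468126418206415793024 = 2.39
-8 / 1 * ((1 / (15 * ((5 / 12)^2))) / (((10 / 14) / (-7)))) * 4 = 75264 / 625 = 120.42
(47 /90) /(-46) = -47 /4140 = -0.01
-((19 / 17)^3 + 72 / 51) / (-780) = 2759 / 766428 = 0.00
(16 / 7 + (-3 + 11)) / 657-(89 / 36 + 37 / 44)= -166816 / 50589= -3.30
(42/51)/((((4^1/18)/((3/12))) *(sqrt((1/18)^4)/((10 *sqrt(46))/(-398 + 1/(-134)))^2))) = 60213650400/6907850159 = 8.72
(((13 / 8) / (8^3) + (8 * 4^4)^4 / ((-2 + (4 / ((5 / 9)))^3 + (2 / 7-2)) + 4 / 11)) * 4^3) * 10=1733885856537756668515 / 56964192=30438171694557.81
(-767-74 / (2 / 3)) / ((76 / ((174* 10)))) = -381930 / 19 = -20101.58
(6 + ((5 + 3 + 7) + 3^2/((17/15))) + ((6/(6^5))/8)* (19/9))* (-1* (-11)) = 505008097/1586304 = 318.36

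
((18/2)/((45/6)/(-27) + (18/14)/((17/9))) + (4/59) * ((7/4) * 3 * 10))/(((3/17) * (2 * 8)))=934031/101834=9.17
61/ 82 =0.74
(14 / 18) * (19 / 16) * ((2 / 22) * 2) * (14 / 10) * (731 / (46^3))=680561 / 385450560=0.00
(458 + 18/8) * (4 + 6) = 9205/2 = 4602.50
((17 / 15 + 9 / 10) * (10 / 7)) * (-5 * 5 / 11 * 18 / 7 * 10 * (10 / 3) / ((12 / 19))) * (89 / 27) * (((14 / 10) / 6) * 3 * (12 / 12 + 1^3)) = -25787750 / 6237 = -4134.64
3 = 3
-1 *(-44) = 44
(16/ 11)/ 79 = 16/ 869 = 0.02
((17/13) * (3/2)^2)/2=153/104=1.47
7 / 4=1.75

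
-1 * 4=-4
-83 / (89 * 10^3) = -0.00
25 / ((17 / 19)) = 475 / 17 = 27.94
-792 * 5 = -3960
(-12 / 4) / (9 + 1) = -3 / 10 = -0.30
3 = 3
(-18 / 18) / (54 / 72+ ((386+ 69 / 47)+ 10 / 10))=-188 / 73173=-0.00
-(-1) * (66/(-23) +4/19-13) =-6843/437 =-15.66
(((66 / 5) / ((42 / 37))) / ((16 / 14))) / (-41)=-407 / 1640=-0.25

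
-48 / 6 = -8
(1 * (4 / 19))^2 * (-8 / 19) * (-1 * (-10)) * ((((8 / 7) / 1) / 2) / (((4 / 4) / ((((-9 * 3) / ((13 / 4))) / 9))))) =61440 / 624169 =0.10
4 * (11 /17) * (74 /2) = 1628 /17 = 95.76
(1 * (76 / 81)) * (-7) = -6.57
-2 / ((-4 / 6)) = 3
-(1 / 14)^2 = -1 / 196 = -0.01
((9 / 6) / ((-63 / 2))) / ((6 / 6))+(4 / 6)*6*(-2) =-169 / 21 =-8.05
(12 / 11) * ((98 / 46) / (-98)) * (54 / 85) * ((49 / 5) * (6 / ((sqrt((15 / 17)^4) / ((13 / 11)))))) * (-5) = 2339064 / 347875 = 6.72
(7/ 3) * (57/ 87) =133/ 87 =1.53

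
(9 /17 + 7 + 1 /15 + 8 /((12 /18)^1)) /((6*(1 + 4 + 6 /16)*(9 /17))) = 19988 /17415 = 1.15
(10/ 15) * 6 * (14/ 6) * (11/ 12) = 77/ 9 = 8.56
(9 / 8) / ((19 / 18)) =81 / 76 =1.07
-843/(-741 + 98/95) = 80085/70297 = 1.14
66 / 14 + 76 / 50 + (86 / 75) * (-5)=263 / 525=0.50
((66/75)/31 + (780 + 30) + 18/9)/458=314661/177475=1.77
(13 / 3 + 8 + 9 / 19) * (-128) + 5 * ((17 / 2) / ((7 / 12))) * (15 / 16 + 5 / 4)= -674845 / 456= -1479.92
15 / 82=0.18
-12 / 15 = -4 / 5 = -0.80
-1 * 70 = -70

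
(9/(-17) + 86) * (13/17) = 18889/289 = 65.36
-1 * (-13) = 13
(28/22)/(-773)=-14/8503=-0.00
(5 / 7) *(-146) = -730 / 7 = -104.29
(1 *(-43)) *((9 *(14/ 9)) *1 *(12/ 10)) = -3612/ 5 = -722.40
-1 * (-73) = 73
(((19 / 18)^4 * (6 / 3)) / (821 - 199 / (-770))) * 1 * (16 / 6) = 0.01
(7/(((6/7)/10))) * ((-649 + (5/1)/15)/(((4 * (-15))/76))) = 1811726/27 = 67100.96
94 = 94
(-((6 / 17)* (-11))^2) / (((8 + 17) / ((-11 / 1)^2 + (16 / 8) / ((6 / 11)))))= -31944 / 425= -75.16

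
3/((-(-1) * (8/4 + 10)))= 1/4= 0.25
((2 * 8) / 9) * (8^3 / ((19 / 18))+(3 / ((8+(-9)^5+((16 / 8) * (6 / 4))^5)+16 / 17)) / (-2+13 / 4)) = 122824693664 / 142435875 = 862.32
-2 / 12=-1 / 6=-0.17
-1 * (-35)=35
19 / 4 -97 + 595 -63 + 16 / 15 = 26449 / 60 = 440.82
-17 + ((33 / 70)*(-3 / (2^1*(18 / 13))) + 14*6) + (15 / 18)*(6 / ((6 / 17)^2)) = 268703 / 2520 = 106.63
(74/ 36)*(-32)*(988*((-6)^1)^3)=14037504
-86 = -86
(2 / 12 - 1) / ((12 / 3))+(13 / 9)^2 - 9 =-4615 / 648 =-7.12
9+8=17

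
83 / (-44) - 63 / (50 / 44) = -63059 / 1100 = -57.33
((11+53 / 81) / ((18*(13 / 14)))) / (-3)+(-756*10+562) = -198966746 / 28431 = -6998.23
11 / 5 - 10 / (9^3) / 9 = 72121 / 32805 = 2.20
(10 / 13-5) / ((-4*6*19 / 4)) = 55 / 1482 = 0.04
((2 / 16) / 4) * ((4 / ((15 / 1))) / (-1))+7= 839 / 120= 6.99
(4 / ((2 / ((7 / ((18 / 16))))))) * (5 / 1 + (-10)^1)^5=-350000 / 9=-38888.89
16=16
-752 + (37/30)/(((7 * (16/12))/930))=-17615/28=-629.11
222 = 222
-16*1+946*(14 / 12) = 3263 / 3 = 1087.67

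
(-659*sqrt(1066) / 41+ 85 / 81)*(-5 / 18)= -425 / 1458+ 3295*sqrt(1066) / 738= 145.48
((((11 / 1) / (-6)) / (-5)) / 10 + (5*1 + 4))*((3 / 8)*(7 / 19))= 18977 / 15200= 1.25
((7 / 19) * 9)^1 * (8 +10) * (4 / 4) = 1134 / 19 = 59.68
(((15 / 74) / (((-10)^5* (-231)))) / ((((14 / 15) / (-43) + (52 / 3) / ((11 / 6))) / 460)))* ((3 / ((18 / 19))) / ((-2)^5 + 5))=-18791 / 374410814400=-0.00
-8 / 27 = -0.30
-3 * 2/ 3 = -2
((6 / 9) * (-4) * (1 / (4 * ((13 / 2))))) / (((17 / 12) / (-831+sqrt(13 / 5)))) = 13296 / 221 - 16 * sqrt(65) / 1105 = 60.05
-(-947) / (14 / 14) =947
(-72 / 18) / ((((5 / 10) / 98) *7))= -112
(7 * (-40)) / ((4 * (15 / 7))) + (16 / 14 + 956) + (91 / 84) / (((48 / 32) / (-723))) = 16897 / 42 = 402.31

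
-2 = -2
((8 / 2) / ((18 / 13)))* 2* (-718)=-37336 / 9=-4148.44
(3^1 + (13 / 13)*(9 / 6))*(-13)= -117 / 2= -58.50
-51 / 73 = -0.70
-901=-901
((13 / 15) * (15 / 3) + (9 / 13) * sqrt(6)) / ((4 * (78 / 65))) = 15 * sqrt(6) / 104 + 65 / 72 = 1.26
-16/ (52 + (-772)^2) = -4/ 149009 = -0.00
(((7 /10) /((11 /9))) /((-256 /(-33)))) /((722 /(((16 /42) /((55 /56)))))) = 63 /1588400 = 0.00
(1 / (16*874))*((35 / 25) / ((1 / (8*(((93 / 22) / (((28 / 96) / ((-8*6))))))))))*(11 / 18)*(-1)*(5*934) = 694896 / 437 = 1590.15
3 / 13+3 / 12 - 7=-6.52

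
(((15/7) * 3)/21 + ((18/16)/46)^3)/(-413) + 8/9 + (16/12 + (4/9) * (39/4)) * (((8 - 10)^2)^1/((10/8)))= 863269562394859/45383930081280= 19.02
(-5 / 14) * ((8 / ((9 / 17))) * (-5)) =1700 / 63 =26.98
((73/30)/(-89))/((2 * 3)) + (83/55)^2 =22028191/9692100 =2.27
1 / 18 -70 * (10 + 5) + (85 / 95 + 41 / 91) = -32634503 / 31122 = -1048.60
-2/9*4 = -8/9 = -0.89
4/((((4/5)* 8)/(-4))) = -5/2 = -2.50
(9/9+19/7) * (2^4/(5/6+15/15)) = 2496/77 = 32.42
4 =4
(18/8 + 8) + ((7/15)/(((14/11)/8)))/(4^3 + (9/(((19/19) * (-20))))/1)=157037/15252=10.30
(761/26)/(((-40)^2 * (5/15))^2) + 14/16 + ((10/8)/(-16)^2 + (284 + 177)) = 30742731849/66560000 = 461.88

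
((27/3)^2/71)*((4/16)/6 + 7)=8.03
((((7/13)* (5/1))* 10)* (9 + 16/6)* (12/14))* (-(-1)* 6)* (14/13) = 294000/169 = 1739.64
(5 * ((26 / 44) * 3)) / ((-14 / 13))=-2535 / 308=-8.23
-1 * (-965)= 965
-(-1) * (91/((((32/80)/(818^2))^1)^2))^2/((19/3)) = 194531754351708339123042030000/19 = 10238513386932017848581160000.00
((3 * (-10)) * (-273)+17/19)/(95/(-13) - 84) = -2023151/22553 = -89.71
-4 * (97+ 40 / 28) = -2756 / 7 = -393.71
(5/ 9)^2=25/ 81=0.31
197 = 197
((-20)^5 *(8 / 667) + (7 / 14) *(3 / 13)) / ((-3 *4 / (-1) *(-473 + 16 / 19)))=12646361981 / 1866900984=6.77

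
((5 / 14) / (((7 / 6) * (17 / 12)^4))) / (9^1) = 34560 / 4092529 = 0.01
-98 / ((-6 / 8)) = 392 / 3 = 130.67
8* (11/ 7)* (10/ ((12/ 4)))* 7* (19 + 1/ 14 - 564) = -1118920/ 7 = -159845.71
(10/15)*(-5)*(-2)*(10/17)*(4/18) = 400/459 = 0.87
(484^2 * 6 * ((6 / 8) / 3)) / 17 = 351384 / 17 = 20669.65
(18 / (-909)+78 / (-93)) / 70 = -192 / 15655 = -0.01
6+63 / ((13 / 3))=267 / 13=20.54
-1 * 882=-882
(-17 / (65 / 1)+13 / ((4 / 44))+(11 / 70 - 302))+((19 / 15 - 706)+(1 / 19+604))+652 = 20344187 / 51870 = 392.21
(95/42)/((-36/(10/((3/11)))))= -5225/2268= -2.30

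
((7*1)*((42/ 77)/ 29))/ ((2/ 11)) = 0.72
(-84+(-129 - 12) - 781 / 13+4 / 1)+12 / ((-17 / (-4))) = -61494 / 221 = -278.25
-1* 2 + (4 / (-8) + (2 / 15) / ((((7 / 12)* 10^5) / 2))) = -273437 / 109375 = -2.50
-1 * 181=-181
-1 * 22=-22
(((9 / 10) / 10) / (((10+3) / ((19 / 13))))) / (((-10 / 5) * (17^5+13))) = -3 / 841958000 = -0.00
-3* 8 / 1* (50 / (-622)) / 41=600 / 12751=0.05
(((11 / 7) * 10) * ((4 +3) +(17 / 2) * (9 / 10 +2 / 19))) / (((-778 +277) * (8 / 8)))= -0.49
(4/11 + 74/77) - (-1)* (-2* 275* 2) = -84598/77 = -1098.68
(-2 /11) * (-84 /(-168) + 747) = -1495 /11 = -135.91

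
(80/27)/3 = 80/81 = 0.99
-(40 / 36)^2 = -100 / 81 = -1.23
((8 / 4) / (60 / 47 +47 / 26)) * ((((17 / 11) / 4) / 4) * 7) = 72709 / 165836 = 0.44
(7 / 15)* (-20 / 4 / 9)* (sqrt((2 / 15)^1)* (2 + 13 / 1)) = -7* sqrt(30) / 27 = -1.42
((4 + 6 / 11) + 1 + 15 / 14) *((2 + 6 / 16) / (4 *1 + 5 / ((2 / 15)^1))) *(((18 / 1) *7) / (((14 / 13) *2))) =2265237 / 102256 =22.15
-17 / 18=-0.94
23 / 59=0.39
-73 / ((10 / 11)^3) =-97163 / 1000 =-97.16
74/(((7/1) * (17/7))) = 74/17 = 4.35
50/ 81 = 0.62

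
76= 76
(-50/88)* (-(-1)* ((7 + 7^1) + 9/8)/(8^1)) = -275/256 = -1.07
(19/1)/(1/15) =285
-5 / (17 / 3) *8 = -7.06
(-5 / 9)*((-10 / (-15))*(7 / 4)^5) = -84035 / 13824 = -6.08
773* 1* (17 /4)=13141 /4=3285.25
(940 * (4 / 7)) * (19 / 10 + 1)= 10904 / 7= 1557.71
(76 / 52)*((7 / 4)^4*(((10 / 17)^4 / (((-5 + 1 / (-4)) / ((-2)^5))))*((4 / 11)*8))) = 29.10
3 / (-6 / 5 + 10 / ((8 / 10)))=30 / 113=0.27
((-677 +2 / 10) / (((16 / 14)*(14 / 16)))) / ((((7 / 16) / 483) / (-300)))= 224156160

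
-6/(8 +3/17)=-102/139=-0.73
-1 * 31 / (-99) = 31 / 99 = 0.31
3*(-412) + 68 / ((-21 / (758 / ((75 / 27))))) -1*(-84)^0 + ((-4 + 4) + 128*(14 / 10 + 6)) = -205347 / 175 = -1173.41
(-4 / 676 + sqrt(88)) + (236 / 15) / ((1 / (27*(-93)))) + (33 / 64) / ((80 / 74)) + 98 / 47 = -803274321309 / 20334080 + 2*sqrt(22) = -39494.46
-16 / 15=-1.07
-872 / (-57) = 872 / 57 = 15.30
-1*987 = -987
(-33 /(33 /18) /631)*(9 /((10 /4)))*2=-648 /3155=-0.21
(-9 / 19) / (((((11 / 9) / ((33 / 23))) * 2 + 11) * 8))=-243 / 52136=-0.00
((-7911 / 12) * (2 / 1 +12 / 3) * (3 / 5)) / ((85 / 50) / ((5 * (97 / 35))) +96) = -2302101 / 93239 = -24.69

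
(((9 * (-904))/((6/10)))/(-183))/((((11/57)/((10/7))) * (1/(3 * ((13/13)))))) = 7729200/4697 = 1645.56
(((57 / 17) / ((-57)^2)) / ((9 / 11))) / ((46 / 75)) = 275 / 133722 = 0.00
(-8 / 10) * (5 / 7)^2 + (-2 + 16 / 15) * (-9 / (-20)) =-2029 / 2450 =-0.83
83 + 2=85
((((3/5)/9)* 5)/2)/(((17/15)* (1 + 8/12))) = 3/34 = 0.09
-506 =-506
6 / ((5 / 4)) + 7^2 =269 / 5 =53.80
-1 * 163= -163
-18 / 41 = -0.44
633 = 633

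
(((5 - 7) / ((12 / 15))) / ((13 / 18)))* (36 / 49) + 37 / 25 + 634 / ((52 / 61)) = 23653963 / 31850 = 742.67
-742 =-742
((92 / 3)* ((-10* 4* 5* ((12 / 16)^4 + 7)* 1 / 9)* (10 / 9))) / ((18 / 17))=-5232.22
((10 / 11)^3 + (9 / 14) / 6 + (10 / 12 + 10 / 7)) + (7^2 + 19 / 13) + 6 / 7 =79124537 / 1453452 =54.44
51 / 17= 3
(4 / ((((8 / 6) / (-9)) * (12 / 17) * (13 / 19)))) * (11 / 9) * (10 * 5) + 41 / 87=-7726709 / 2262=-3415.87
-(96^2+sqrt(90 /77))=-9216 - 3 * sqrt(770) /77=-9217.08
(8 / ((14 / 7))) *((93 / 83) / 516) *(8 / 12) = 62 / 10707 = 0.01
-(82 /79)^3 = -551368 /493039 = -1.12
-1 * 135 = -135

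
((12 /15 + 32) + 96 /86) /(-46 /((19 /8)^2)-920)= -658103 /18009690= -0.04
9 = 9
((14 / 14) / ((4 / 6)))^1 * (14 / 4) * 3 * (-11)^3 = -83853 / 4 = -20963.25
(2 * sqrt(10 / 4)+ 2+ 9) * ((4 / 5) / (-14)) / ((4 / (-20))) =2 * sqrt(10) / 7+ 22 / 7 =4.05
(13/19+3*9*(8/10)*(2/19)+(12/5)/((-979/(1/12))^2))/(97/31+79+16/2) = 100187755201/3052787935560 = 0.03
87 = 87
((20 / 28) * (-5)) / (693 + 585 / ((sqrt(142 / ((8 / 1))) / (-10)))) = 19525 / 11421369 + 32500 * sqrt(71) / 79949583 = 0.01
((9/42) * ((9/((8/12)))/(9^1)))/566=9/15848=0.00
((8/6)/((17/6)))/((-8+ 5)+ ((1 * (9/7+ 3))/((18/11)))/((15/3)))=-42/221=-0.19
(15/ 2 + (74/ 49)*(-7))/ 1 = -3.07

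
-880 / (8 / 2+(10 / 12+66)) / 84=-88 / 595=-0.15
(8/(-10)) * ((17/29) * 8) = -544/145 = -3.75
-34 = -34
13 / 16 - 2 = -19 / 16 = -1.19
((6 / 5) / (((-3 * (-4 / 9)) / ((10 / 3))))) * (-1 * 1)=-3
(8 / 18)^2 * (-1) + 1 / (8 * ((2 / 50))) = 1897 / 648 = 2.93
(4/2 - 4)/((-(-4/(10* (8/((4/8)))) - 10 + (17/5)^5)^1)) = 50000/11108231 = 0.00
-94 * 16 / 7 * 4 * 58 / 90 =-174464 / 315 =-553.85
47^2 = 2209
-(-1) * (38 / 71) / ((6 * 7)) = 0.01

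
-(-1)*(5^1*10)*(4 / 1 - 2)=100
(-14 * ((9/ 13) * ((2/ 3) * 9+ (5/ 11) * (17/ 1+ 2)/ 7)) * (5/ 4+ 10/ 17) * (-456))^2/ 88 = 2551497471281250/ 65007371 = 39249356.37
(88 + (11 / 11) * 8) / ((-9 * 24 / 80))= -320 / 9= -35.56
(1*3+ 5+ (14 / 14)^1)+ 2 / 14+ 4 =92 / 7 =13.14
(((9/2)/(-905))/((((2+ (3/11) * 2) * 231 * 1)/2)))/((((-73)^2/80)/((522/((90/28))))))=-1392/33759215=-0.00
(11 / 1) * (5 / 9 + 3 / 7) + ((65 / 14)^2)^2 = 164398441 / 345744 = 475.49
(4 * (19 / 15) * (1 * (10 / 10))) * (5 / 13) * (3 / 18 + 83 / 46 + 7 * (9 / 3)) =120460 / 2691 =44.76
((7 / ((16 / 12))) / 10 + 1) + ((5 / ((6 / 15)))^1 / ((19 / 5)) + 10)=11259 / 760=14.81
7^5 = 16807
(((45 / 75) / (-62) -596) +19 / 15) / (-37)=16.07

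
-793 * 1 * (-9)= 7137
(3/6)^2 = 1/4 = 0.25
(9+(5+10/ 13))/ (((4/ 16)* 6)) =128/ 13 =9.85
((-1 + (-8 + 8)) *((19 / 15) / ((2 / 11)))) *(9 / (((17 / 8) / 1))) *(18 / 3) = -15048 / 85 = -177.04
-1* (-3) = 3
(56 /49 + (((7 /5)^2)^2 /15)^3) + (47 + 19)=387364955416657 /5767822265625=67.16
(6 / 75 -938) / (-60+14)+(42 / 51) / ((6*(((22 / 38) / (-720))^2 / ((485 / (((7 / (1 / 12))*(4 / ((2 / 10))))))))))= 72509306268 / 1182775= 61304.40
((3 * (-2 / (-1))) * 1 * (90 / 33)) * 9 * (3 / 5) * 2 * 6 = 11664 / 11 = 1060.36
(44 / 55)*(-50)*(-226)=9040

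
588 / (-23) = -588 / 23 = -25.57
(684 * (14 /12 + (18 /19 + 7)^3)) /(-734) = -62117157 /132487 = -468.85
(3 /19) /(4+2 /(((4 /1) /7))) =2 /95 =0.02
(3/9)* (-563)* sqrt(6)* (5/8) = -2815* sqrt(6)/24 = -287.30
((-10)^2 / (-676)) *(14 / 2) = -175 / 169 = -1.04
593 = 593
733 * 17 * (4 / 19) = 49844 / 19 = 2623.37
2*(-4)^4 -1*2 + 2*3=516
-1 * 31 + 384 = 353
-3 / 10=-0.30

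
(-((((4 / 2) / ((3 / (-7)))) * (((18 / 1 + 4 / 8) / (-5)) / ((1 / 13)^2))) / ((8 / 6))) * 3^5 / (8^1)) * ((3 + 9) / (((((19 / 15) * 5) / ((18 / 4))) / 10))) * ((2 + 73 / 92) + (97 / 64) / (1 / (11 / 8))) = -2604449304639 / 94208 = -27645733.96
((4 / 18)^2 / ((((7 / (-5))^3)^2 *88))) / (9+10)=15625 / 3983359842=0.00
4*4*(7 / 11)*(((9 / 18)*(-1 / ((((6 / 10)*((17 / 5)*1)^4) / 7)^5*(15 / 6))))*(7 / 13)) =-785391807556152343750000 / 141227977149596497580933233149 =-0.00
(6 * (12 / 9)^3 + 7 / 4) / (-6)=-575 / 216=-2.66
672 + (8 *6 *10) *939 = 451392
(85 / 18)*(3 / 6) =85 / 36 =2.36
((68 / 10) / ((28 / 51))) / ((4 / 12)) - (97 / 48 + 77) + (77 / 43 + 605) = 564.93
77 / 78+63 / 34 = 2.84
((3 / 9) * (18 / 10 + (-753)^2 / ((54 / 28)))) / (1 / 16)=70561552 / 45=1568034.49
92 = 92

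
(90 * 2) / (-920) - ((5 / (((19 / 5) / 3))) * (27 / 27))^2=-261999 / 16606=-15.78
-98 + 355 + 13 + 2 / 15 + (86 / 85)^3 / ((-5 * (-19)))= 47282163668 / 175025625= 270.14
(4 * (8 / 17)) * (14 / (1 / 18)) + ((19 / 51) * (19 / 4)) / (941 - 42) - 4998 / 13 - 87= 2.89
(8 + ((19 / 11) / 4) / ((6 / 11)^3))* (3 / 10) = 9211 / 2880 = 3.20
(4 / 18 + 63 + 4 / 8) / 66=1147 / 1188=0.97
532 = 532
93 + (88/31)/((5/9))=15207/155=98.11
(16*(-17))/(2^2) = -68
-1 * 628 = -628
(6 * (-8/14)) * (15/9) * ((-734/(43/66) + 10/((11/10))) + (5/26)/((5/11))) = 274759620/43043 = 6383.38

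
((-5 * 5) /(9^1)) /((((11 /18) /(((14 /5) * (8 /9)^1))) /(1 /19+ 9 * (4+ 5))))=-156800 /171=-916.96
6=6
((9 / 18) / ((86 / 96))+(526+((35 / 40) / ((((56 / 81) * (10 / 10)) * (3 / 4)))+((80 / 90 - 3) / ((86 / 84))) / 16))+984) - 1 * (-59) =3242785 / 2064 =1571.12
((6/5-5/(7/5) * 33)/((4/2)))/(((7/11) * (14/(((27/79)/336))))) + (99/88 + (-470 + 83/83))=-28399144097/60697280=-467.88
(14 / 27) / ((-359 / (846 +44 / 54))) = -320096 / 261711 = -1.22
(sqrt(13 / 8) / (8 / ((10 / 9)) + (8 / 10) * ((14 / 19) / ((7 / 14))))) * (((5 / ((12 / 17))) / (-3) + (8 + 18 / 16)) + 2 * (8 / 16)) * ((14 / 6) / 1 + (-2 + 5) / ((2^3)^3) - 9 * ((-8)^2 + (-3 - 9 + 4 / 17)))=-648657979255 * sqrt(26) / 5986123776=-552.53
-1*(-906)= 906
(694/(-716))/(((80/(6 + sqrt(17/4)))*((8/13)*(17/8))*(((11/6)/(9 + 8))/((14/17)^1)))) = -284193/669460 - 94731*sqrt(17)/2677840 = -0.57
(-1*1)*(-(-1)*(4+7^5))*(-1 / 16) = 1050.69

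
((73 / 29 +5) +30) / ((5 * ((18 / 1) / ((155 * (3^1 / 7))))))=16864 / 609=27.69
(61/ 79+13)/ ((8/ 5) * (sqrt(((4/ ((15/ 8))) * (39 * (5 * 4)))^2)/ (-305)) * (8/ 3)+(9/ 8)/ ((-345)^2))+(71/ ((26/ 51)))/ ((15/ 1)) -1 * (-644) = 3021051708862137/ 4628595430030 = 652.69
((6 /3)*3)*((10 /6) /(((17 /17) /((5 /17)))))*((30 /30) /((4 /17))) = 25 /2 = 12.50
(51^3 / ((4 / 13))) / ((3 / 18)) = 5173389 / 2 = 2586694.50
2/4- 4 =-7/2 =-3.50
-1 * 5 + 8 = 3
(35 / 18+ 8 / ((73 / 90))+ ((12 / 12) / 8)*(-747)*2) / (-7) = 459749 / 18396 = 24.99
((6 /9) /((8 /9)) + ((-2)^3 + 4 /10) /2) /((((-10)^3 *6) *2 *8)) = 61 /1920000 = 0.00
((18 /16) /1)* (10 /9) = 5 /4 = 1.25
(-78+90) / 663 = 4 / 221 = 0.02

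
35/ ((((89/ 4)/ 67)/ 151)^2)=57318065840/ 7921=7236215.86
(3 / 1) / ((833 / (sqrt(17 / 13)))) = 3 * sqrt(221) / 10829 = 0.00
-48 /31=-1.55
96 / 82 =48 / 41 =1.17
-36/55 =-0.65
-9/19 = -0.47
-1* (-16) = 16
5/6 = 0.83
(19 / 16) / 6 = 19 / 96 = 0.20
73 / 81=0.90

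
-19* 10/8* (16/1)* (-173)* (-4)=-262960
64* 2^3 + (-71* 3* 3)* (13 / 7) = -4723 / 7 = -674.71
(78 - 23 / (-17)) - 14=1111 / 17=65.35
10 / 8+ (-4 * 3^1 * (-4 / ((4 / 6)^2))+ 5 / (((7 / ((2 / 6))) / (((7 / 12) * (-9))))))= 108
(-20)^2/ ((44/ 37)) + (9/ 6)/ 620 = 4588033/ 13640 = 336.37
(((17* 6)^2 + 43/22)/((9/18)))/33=228931/363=630.66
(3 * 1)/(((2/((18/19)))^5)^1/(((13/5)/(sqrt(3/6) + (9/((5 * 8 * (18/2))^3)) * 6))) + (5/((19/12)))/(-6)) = 10029025317530492658028800/824355951188777274561765839 + 153666728650976761958400000 * sqrt(2)/824355951188777274561765839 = 0.28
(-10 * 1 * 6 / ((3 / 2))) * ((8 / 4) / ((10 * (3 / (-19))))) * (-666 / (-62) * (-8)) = -134976 / 31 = -4354.06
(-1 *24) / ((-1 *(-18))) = -4 / 3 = -1.33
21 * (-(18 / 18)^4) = -21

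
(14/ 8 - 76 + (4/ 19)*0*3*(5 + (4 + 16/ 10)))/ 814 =-27/ 296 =-0.09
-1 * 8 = -8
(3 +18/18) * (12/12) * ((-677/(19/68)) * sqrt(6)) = -184144 * sqrt(6)/19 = -23739.94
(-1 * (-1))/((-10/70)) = -7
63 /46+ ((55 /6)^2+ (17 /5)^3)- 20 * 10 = -7793411 /103500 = -75.30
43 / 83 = 0.52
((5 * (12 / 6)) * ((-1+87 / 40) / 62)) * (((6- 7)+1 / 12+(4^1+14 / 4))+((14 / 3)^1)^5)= 101411665 / 241056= 420.70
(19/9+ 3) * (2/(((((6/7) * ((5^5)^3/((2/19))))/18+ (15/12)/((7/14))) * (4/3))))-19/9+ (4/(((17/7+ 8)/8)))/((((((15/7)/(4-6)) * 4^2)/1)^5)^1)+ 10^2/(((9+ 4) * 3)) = 1211418409277608122889/2674275513179587200000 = 0.45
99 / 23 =4.30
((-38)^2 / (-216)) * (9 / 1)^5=-789507 / 2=-394753.50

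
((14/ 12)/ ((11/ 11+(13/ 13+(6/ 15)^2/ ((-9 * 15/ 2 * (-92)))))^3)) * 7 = 7639759107421875/ 7484134890726016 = 1.02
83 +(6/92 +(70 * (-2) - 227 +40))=-243.93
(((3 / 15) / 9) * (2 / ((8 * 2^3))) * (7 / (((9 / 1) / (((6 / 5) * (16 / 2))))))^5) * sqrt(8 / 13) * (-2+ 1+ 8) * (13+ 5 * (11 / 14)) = 43507810304 * sqrt(26) / 148078125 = 1498.18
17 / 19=0.89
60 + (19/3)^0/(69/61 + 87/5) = 339425/5652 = 60.05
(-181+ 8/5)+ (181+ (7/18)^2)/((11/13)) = 618137/17820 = 34.69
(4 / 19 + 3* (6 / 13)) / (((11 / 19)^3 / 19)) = 2702446 / 17303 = 156.18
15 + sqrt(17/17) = 16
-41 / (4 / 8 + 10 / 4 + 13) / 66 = -41 / 1056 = -0.04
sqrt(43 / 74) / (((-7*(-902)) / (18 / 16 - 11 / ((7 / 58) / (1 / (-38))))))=0.00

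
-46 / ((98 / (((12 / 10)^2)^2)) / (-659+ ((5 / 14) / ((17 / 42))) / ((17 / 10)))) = 5672492208 / 8850625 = 640.91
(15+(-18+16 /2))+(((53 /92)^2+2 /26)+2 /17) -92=-161752587 /1870544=-86.47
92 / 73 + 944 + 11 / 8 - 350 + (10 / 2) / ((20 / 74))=359239 / 584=615.14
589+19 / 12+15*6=8167 / 12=680.58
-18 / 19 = -0.95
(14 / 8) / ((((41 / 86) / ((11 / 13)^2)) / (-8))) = -145684 / 6929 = -21.03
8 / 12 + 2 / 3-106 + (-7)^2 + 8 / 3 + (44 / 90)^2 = -52.76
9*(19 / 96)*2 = 57 / 16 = 3.56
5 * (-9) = -45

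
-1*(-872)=872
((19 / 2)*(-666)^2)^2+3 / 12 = 71023834974097 / 4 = 17755958743524.25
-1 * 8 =-8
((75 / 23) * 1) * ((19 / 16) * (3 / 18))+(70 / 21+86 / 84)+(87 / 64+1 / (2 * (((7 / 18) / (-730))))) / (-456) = 11054003 / 1566208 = 7.06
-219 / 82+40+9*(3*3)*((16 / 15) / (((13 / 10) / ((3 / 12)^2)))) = 44221 / 1066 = 41.48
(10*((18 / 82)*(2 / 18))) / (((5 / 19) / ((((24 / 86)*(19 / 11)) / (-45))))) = -2888 / 290895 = -0.01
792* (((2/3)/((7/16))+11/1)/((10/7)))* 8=277728/5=55545.60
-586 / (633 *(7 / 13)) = -7618 / 4431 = -1.72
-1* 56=-56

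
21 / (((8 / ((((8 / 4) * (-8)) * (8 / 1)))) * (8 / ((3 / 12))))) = -21 / 2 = -10.50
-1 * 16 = -16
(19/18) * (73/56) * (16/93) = 1387/5859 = 0.24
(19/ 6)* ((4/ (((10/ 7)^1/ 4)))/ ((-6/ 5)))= -266/ 9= -29.56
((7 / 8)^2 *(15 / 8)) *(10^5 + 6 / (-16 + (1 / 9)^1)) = 143554.15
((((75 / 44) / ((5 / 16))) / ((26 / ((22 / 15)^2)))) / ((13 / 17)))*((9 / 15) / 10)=748 / 21125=0.04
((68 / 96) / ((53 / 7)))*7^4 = 285719 / 1272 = 224.62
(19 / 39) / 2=19 / 78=0.24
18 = 18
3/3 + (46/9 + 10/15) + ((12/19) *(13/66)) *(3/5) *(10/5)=6.93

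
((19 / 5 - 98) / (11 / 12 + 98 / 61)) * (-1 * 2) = 689544 / 9235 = 74.67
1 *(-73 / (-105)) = 73 / 105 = 0.70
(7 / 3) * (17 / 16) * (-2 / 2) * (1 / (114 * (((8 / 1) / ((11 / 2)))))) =-1309 / 87552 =-0.01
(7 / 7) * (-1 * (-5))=5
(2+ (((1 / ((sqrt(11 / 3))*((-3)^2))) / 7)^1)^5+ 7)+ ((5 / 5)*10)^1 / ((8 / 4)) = sqrt(33) / 146770337637+ 14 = 14.00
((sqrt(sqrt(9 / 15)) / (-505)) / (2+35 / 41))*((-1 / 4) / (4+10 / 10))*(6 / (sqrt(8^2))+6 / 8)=0.00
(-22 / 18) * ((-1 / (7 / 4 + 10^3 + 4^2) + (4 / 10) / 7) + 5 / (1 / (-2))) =15585328 / 1282365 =12.15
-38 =-38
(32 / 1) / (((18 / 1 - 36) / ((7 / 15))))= -0.83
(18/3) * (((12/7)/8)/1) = 9/7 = 1.29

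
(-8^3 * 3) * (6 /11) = -9216 /11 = -837.82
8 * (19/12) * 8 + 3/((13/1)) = 3961/39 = 101.56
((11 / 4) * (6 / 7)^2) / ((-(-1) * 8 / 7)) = 99 / 56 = 1.77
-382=-382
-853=-853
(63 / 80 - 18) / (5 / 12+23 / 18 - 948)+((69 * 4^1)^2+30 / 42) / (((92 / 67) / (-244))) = -1484871254014187 / 109695740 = -13536270.91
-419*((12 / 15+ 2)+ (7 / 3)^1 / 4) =-85057 / 60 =-1417.62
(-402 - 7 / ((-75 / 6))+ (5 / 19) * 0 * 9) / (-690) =5018 / 8625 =0.58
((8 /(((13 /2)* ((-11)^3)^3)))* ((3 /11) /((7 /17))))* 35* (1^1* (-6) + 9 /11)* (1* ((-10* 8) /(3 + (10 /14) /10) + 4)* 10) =-0.00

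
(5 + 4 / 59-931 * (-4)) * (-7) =-1540105 / 59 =-26103.47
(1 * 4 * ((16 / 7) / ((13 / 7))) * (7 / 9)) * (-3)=-448 / 39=-11.49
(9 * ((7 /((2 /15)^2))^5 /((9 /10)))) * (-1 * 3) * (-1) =283938372516632.08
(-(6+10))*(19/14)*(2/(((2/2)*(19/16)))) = -256/7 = -36.57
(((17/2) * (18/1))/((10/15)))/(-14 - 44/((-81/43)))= 37179/1516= 24.52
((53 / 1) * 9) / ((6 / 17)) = 2703 / 2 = 1351.50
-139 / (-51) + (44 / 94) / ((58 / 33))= 207970 / 69513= 2.99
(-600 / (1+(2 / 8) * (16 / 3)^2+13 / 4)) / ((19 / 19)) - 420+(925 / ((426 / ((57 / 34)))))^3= -19542440318116385 / 46028316664768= -424.57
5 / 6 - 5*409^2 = -5018425 / 6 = -836404.17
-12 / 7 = -1.71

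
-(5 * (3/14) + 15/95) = -327/266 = -1.23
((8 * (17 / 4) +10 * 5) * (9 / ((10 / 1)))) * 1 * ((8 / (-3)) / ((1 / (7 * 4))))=-28224 / 5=-5644.80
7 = 7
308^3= 29218112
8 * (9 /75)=24 /25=0.96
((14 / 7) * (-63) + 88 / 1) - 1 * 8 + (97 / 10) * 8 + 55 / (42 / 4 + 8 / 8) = 4184 / 115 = 36.38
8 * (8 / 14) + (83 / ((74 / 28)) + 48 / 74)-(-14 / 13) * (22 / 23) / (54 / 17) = 77258540 / 2090907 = 36.95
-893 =-893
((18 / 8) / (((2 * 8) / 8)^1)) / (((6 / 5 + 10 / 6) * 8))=135 / 2752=0.05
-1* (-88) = 88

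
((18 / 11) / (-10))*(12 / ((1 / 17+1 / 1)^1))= -102 / 55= -1.85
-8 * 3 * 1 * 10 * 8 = -1920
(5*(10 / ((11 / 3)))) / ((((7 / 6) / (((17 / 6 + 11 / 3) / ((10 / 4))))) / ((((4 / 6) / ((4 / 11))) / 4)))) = 195 / 14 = 13.93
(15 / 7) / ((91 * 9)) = 5 / 1911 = 0.00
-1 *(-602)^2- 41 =-362445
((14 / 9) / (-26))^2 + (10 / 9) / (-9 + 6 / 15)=-73943 / 588627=-0.13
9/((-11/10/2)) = -180/11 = -16.36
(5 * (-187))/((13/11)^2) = -113135/169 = -669.44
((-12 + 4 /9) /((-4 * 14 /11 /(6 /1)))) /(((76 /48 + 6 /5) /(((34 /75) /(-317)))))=-38896 /5558595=-0.01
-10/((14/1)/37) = -185/7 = -26.43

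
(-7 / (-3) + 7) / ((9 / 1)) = 28 / 27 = 1.04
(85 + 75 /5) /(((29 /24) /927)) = 2224800 /29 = 76717.24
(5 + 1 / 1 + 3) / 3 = 3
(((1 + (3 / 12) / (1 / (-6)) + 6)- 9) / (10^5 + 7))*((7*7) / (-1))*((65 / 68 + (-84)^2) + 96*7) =180270167 / 13600952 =13.25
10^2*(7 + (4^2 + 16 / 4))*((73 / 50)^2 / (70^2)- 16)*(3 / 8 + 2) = -100545266223 / 980000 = -102597.21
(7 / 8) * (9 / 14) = 9 / 16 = 0.56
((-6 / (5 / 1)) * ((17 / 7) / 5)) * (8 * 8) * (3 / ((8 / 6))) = -14688 / 175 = -83.93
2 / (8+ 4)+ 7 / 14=2 / 3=0.67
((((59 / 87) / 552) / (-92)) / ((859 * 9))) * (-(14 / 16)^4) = 141659 / 139907752132608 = 0.00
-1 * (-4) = 4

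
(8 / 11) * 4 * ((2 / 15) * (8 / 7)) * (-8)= -4096 / 1155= -3.55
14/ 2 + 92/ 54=235/ 27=8.70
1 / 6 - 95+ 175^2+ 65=30595.17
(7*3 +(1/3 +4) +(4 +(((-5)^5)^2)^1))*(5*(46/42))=3369150745/63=53478583.25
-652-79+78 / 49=-35741 / 49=-729.41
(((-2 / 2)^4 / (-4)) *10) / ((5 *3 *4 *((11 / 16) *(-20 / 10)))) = 1 / 33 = 0.03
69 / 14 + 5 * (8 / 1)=629 / 14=44.93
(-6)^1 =-6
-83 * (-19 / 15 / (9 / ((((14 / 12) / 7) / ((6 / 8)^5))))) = 807424 / 98415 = 8.20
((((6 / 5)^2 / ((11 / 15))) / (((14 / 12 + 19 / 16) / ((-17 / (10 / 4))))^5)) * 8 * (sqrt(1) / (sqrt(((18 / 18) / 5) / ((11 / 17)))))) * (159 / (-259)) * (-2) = -187108153616857300992 * sqrt(935) / 820171535285265625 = -6975.80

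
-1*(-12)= 12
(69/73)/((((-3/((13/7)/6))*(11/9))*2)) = -897/22484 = -0.04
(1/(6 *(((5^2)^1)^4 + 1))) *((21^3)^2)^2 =2451942503795547/781252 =3138478370.35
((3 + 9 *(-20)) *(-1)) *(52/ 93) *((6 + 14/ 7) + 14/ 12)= 84370/ 93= 907.20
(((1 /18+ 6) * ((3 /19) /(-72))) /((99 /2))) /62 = -109 /25190352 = -0.00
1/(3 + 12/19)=19/69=0.28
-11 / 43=-0.26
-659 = -659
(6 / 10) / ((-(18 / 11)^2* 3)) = -121 / 1620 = -0.07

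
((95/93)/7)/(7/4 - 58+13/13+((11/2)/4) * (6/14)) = -760/284673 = -0.00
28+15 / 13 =379 / 13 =29.15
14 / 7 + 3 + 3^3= 32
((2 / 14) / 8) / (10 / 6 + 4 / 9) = 0.01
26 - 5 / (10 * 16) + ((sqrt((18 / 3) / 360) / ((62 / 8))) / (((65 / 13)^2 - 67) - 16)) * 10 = 831 / 32 - 2 * sqrt(15) / 2697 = 25.97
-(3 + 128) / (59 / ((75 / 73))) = -9825 / 4307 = -2.28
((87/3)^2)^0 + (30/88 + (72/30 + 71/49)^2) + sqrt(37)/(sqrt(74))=sqrt(2)/2 + 42668431/2641100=16.86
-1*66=-66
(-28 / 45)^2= 0.39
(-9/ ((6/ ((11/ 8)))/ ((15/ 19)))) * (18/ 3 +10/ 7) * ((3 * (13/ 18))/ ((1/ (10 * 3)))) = -418275/ 532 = -786.23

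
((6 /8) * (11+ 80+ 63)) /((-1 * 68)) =-231 /136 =-1.70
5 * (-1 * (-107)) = 535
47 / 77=0.61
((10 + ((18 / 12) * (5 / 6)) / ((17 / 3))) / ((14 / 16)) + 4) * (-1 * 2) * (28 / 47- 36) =6210048 / 5593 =1110.33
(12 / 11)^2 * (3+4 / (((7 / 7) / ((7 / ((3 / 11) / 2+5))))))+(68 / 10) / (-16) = 5268359 / 546920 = 9.63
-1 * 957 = -957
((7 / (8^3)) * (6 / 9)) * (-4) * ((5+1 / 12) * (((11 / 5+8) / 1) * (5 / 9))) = -7259 / 6912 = -1.05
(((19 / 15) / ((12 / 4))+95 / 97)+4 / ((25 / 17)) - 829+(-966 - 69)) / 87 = -40591846 / 1898775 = -21.38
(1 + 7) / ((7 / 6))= 48 / 7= 6.86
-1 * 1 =-1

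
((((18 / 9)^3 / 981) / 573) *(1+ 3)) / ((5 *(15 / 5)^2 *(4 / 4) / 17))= 544 / 25295085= 0.00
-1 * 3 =-3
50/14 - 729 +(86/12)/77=-725.34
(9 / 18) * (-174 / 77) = -87 / 77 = -1.13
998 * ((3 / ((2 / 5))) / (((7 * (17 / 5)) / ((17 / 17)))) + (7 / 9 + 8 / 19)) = 30745885 / 20349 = 1510.93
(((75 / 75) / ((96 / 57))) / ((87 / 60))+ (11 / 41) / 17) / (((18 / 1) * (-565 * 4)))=-68767 / 6578118720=-0.00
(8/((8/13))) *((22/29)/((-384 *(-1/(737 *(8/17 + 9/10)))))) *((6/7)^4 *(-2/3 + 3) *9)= 1989044343/6763960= 294.07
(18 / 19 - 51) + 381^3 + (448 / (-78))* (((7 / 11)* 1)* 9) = 150267103128 / 2717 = 55306258.05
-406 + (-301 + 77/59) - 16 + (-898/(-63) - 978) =-1685.44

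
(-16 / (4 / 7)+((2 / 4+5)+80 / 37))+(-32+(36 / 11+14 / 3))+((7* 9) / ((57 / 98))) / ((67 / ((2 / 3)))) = -134669509 / 3108666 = -43.32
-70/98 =-5/7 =-0.71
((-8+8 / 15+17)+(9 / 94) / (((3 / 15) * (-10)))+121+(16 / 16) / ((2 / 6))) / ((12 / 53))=19950737 / 33840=589.56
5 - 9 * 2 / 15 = 19 / 5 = 3.80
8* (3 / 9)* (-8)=-21.33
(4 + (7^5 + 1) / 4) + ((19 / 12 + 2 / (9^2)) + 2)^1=1363913 / 324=4209.61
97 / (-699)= -97 / 699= -0.14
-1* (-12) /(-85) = -12 /85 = -0.14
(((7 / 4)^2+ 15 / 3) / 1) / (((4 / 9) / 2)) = 1161 / 32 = 36.28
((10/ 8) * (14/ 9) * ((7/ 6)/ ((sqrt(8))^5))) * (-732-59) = -193795 * sqrt(2)/ 27648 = -9.91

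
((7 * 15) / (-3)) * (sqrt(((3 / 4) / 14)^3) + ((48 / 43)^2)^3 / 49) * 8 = -14.53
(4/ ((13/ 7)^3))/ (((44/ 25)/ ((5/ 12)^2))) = 214375/ 3480048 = 0.06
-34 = -34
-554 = -554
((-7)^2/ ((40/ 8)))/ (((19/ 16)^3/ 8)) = 1605632/ 34295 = 46.82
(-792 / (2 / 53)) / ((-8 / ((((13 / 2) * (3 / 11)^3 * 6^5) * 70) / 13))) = 1752574320 / 121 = 14484085.29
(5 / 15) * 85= 85 / 3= 28.33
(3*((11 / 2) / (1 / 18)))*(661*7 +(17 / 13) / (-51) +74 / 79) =1411600806 / 1027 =1374489.59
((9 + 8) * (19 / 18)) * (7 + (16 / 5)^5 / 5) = 374018173 / 281250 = 1329.84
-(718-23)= -695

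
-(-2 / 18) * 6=2 / 3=0.67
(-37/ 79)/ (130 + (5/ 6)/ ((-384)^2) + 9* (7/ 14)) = -32735232/ 9400762763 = -0.00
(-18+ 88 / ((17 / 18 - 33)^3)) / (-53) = 3458313810 / 10181301749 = 0.34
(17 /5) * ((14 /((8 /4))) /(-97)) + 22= 21.75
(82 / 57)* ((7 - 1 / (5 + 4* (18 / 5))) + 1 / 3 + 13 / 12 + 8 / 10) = 2186981 / 165870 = 13.18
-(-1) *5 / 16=5 / 16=0.31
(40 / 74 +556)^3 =8731635314688 / 50653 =172381405.14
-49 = -49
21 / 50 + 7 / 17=707 / 850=0.83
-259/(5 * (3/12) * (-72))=259/90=2.88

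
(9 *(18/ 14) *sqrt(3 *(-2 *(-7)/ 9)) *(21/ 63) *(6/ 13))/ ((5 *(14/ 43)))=1161 *sqrt(42)/ 3185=2.36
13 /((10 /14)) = 91 /5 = 18.20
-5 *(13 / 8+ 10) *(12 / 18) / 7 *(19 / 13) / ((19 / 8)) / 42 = -0.08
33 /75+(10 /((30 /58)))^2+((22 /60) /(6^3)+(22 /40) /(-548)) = 207635119 /554850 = 374.22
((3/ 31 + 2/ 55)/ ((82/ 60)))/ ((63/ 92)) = 41768/ 293601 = 0.14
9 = 9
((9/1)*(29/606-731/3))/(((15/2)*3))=-49211/505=-97.45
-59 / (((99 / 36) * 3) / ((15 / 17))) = -1180 / 187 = -6.31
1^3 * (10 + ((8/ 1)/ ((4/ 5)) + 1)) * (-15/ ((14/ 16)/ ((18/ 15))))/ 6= -72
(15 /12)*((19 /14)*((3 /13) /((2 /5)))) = 1425 /1456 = 0.98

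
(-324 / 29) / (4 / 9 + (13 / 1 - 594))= 2916 / 151525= 0.02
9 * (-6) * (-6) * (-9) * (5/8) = -3645/2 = -1822.50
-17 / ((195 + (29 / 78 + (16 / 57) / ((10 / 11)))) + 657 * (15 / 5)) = -41990 / 5351701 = -0.01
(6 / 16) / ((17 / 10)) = 15 / 68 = 0.22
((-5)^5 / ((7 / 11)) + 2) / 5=-34361 / 35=-981.74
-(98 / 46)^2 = -2401 / 529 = -4.54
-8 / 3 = -2.67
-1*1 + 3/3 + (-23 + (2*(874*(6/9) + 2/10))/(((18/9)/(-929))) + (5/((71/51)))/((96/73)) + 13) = -18453992909/34080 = -541490.40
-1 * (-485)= 485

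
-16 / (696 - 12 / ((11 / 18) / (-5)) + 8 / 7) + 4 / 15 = 5662 / 22965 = 0.25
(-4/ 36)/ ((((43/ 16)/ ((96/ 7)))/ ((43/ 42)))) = -256/ 441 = -0.58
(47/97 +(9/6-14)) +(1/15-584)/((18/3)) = -477259/4365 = -109.34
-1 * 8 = -8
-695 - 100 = -795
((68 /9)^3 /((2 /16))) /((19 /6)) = 5030912 /4617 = 1089.65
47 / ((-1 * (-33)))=47 / 33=1.42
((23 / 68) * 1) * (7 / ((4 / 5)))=805 / 272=2.96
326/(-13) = -326/13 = -25.08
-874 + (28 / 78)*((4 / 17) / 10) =-2897282 / 3315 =-873.99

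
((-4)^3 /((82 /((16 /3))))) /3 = -512 /369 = -1.39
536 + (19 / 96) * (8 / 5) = 32179 / 60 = 536.32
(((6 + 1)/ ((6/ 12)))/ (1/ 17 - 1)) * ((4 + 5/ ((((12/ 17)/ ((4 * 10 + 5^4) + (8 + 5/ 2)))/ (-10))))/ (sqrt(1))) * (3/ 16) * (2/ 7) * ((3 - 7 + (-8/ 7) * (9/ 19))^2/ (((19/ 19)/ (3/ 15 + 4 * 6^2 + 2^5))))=196058960501279/ 1415120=138545819.79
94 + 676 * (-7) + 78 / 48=-37091 / 8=-4636.38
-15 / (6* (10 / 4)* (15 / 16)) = -16 / 15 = -1.07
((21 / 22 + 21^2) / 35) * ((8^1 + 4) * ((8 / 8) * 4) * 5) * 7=233352 / 11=21213.82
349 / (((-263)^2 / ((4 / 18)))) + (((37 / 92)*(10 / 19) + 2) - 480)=-259956066775 / 544083354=-477.79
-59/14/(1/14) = -59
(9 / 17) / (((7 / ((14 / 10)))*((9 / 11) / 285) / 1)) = 627 / 17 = 36.88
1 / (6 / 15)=5 / 2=2.50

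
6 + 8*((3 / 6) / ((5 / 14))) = 86 / 5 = 17.20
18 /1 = 18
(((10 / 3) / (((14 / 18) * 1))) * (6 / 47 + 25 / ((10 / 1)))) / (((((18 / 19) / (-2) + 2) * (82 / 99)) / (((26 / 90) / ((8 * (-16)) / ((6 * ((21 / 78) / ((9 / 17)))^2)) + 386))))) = 4072899831 / 480372279788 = 0.01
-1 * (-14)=14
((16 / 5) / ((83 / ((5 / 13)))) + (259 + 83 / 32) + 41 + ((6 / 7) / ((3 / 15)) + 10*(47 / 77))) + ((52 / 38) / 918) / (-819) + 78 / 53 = 3477970354686749 / 11059788291552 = 314.47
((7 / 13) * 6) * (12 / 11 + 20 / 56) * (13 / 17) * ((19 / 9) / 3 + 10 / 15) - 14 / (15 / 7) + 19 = 146162 / 8415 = 17.37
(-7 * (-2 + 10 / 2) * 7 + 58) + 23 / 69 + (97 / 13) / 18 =-20651 / 234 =-88.25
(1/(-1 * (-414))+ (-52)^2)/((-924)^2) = 1119457/353463264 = 0.00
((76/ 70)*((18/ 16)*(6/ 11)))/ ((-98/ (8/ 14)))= -513/ 132055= -0.00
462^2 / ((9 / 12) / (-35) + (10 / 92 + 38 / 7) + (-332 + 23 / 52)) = -654.65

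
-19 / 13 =-1.46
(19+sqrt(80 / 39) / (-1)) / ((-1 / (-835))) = 15865 - 3340 * sqrt(195) / 39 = 14669.09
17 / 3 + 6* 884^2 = 14066225 / 3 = 4688741.67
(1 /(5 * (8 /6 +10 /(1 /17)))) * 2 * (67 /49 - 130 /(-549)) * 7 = 43153 /1646085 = 0.03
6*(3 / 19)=18 / 19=0.95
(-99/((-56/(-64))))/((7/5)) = -3960/49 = -80.82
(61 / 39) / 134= 61 / 5226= 0.01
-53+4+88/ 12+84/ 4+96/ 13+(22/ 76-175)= -278605/ 1482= -187.99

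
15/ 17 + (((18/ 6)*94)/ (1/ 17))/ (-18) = -13538/ 51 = -265.45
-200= -200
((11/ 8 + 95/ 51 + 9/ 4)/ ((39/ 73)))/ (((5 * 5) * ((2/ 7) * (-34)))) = -1144129/ 27050400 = -0.04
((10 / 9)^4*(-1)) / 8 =-1250 / 6561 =-0.19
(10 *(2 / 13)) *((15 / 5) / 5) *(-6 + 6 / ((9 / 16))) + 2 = 82 / 13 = 6.31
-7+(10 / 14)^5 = -114524 / 16807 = -6.81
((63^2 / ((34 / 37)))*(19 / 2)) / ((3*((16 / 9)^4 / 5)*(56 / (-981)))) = -4275886598235 / 35651584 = -119935.39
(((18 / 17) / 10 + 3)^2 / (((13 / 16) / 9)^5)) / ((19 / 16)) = 69046281871294464 / 50969246575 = 1354665.54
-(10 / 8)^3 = -125 / 64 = -1.95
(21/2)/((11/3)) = 2.86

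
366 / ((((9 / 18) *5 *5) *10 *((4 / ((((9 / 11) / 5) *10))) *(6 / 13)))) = 7137 / 2750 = 2.60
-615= -615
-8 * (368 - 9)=-2872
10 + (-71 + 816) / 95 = 339 / 19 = 17.84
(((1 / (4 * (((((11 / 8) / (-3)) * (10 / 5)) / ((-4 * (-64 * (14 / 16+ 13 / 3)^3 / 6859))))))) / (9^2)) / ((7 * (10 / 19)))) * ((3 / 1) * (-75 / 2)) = 9765625 / 18012456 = 0.54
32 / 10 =3.20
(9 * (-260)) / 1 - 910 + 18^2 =-2926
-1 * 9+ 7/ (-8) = -79/ 8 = -9.88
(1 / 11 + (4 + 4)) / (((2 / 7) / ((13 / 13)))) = 623 / 22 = 28.32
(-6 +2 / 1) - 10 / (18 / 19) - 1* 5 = -176 / 9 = -19.56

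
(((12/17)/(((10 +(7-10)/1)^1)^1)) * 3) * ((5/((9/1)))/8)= 5/238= 0.02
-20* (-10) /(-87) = -200 /87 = -2.30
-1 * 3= -3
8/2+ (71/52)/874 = 181863/45448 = 4.00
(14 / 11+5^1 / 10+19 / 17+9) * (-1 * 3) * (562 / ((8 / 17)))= -3748821 / 88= -42600.24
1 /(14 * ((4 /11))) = 11 /56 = 0.20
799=799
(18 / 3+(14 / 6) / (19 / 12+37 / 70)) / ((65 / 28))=176456 / 57655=3.06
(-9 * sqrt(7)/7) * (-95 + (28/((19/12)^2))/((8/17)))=231543 * sqrt(7)/2527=242.42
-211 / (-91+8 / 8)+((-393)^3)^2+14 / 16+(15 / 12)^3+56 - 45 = 10610791724680891697 / 2880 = 3684302682180865.17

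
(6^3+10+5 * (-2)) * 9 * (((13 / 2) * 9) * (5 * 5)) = 2843100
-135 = -135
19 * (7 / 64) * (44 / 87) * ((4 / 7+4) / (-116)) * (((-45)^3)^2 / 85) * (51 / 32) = -347097403125 / 53824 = -6448747.83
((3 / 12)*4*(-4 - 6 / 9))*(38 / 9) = -532 / 27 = -19.70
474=474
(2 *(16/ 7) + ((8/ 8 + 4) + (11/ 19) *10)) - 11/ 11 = 1910/ 133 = 14.36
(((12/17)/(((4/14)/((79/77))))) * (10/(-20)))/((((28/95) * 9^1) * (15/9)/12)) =-4503/1309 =-3.44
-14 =-14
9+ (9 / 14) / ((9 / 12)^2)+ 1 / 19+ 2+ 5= 2287 / 133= 17.20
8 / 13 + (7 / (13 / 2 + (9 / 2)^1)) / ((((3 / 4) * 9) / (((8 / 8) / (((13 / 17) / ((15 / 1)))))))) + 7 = 937 / 99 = 9.46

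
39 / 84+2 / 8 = 0.71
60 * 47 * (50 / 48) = 5875 / 2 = 2937.50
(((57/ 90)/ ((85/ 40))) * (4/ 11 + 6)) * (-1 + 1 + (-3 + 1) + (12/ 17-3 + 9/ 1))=85120/ 9537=8.93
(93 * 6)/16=279/8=34.88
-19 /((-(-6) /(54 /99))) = -19 /11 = -1.73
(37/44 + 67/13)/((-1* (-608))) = 3429/347776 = 0.01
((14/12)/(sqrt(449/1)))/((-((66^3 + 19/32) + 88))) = -112 *sqrt(449)/12396046329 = -0.00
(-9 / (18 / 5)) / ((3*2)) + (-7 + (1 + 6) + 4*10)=475 / 12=39.58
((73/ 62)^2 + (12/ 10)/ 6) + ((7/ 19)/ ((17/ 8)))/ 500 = 246252491/ 155201500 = 1.59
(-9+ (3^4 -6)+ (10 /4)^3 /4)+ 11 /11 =2269 /32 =70.91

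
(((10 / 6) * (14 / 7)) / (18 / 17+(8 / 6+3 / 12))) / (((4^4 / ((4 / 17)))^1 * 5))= 1 / 4312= 0.00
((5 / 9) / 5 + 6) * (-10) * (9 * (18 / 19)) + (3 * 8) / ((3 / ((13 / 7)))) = -67324 / 133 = -506.20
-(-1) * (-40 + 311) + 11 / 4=1095 / 4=273.75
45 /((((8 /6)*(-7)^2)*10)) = 27 /392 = 0.07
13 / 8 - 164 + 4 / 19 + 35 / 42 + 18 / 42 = -160.90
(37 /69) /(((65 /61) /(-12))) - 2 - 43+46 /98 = -3704462 /73255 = -50.57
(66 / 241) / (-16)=-33 / 1928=-0.02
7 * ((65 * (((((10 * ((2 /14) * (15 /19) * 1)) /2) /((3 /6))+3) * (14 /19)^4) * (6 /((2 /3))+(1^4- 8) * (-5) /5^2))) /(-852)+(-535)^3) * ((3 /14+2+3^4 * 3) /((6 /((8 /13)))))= -184838102440263901366 /6856318131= -26958799009.71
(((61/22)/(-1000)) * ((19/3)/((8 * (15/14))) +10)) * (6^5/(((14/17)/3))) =-162366201/192500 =-843.46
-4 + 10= 6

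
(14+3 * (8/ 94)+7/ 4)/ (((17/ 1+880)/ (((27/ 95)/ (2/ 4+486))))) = 27081/ 2597978110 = 0.00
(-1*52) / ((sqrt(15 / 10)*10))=-26*sqrt(6) / 15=-4.25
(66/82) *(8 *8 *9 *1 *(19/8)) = 45144/41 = 1101.07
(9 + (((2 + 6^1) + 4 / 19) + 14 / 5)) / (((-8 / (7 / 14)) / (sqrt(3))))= -1901 * sqrt(3) / 1520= -2.17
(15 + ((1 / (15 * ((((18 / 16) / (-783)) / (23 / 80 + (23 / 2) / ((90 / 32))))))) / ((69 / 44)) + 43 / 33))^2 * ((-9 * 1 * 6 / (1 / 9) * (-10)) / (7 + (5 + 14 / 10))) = 2825196212224 / 608025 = 4646513.24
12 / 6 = 2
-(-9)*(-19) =-171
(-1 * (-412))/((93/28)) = 11536/93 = 124.04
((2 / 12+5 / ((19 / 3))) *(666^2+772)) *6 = 48431752 / 19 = 2549039.58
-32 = -32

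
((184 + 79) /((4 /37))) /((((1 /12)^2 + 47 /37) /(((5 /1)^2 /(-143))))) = -64808460 /194623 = -332.99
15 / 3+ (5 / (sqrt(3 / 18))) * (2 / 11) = 10 * sqrt(6) / 11+ 5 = 7.23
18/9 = 2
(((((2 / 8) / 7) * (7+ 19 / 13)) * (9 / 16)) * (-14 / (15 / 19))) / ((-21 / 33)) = 6897 / 1456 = 4.74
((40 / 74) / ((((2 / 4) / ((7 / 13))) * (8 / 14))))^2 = 240100 / 231361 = 1.04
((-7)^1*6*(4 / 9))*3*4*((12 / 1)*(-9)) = 24192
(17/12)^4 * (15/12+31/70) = 6598159/967680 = 6.82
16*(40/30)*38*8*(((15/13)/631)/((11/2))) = 194560/90233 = 2.16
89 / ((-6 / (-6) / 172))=15308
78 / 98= 39 / 49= 0.80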